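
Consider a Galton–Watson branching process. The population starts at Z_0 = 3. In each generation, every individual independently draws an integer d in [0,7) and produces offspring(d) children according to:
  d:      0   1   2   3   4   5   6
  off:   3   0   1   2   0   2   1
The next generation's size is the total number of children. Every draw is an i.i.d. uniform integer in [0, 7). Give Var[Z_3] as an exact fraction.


Outcome values over d=0..6: [3, 0, 1, 2, 0, 2, 1]
Σy = 9, Σy² = 19, M = 7
μ = 9/7 = 9/7,  σ² = 19/7 − (9/7)² = 52/49
V_0 = 0, E_0 = 3
V_1 = 52/49·E_0 + (9/7)²·V_0 = 156/49;  E_1 = 27/7
V_2 = 52/49·E_1 + (9/7)²·V_1 = 22464/2401;  E_2 = 243/49
V_3 = 52/49·E_2 + (9/7)²·V_2 = 2438748/117649;  E_3 = 2187/343

2438748/117649


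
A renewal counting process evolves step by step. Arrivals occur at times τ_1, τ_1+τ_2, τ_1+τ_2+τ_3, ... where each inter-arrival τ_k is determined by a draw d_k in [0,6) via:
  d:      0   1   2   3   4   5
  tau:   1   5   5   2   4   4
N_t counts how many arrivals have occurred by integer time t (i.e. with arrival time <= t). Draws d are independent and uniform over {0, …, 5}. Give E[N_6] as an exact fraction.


70849/46656

Inter-arrival values over d=0..5: [1, 5, 5, 2, 4, 4]
Each d has probability 1/6, so the pmf of τ is: f(1) = 1/6, f(2) = 1/6, f(4) = 1/3, f(5) = 1/3
Renewal equation for m(n) = E[N_n]: condition on τ_1 = k (if k <= n, one arrival plus a fresh copy on the remaining n−k steps): m(n) = F(n) + Σ_{k<=n} f(k)·m(n−k), where F(n) = P(τ <= n) and m(0) = 0
m(1) = F(1) = 1/6
m(2) = F(2) + f(1)·m(1) = 1/3 + 1/6·1/6 = 13/36
m(3) = F(3) + f(1)·m(2) + f(2)·m(1) = 1/3 + 1/6·13/36 + 1/6·1/6 = 91/216
m(4) = F(4) + f(1)·m(3) + f(2)·m(2) = 2/3 + 1/6·91/216 + 1/6·13/36 = 1033/1296
m(5) = F(5) + f(1)·m(4) + f(2)·m(3) + f(4)·m(1) = 1 + 1/6·1033/1296 + 1/6·91/216 + 1/3·1/6 = 9787/7776
m(6) = F(6) + f(1)·m(5) + f(2)·m(4) + f(4)·m(2) + f(5)·m(1) = 1 + 1/6·9787/7776 + 1/6·1033/1296 + 1/3·13/36 + 1/3·1/6 = 70849/46656
E[N_6] = m(6) = 70849/46656


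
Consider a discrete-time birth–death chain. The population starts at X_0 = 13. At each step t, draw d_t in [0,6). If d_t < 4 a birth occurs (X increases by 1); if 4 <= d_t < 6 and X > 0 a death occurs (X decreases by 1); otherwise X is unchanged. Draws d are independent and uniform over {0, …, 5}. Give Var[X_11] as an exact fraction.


88/9

X can drop by at most 1 per step and X_0 = 13 > T = 11, so X_t >= 13 − t >= 2 > 0 for every t <= 11: the floor at 0 (the 'and X > 0' condition) never binds. Hence X_11 = X_0 + Σ_{t<11} Y_t with i.i.d. increments Y_t = y(d_t) ∈ {+1, −1, 0}.
Outcome values over d=0..5: [1, 1, 1, 1, -1, -1]
Σy = 2, Σy² = 6, M = 6
μ = 2/6 = 1/3,  σ² = 6/6 − (1/3)² = 8/9
Independent increments: Var[X_11] = 11·σ² = 11·(8/9) = 88/9


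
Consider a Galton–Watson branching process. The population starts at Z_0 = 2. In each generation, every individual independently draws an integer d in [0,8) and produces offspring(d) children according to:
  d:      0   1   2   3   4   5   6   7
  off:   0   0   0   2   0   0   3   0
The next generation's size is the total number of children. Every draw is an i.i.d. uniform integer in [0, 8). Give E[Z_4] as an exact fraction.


Outcome values over d=0..7: [0, 0, 0, 2, 0, 0, 3, 0]
Σy = 5, Σy² = 13, M = 8
μ = 5/8 = 5/8,  σ² = 13/8 − (5/8)² = 79/64
E[Z_0] = 2
E[Z_1] = 5/8·E[Z_0] = 5/4
E[Z_2] = 5/8·E[Z_1] = 25/32
E[Z_3] = 5/8·E[Z_2] = 125/256
E[Z_4] = 5/8·E[Z_3] = 625/2048

625/2048


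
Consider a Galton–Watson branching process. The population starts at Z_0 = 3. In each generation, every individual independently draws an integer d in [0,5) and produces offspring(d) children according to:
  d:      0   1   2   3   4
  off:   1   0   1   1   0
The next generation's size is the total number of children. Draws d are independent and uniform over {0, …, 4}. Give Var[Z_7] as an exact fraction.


Outcome values over d=0..4: [1, 0, 1, 1, 0]
Σy = 3, Σy² = 3, M = 5
μ = 3/5 = 3/5,  σ² = 3/5 − (3/5)² = 6/25
V_0 = 0, E_0 = 3
V_1 = 6/25·E_0 + (3/5)²·V_0 = 18/25;  E_1 = 9/5
V_2 = 6/25·E_1 + (3/5)²·V_1 = 432/625;  E_2 = 27/25
V_3 = 6/25·E_2 + (3/5)²·V_2 = 7938/15625;  E_3 = 81/125
V_4 = 6/25·E_3 + (3/5)²·V_3 = 132192/390625;  E_4 = 243/625
V_5 = 6/25·E_4 + (3/5)²·V_4 = 2100978/9765625;  E_5 = 729/3125
V_6 = 6/25·E_5 + (3/5)²·V_5 = 32577552/244140625;  E_6 = 2187/15625
V_7 = 6/25·E_6 + (3/5)²·V_6 = 498229218/6103515625;  E_7 = 6561/78125

498229218/6103515625


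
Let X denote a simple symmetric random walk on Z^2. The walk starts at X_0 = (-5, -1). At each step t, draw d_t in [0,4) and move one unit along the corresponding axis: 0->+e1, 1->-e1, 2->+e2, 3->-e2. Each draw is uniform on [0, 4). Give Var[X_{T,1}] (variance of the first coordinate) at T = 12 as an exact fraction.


Outcome values over d=0..3: [1, -1, 0, 0]
Σy = 0, Σy² = 2, M = 4
μ = 0/4 = 0,  σ² = 2/4 − (0)² = 1/2
Independent increments: Var[X_12] = 12·σ² = 12·(1/2) = 6

6


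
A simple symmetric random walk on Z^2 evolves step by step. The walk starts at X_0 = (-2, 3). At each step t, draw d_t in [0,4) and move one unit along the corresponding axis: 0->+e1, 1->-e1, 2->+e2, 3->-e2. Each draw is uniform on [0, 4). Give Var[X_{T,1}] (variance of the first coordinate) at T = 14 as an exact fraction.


7

Outcome values over d=0..3: [1, -1, 0, 0]
Σy = 0, Σy² = 2, M = 4
μ = 0/4 = 0,  σ² = 2/4 − (0)² = 1/2
Independent increments: Var[X_14] = 14·σ² = 14·(1/2) = 7


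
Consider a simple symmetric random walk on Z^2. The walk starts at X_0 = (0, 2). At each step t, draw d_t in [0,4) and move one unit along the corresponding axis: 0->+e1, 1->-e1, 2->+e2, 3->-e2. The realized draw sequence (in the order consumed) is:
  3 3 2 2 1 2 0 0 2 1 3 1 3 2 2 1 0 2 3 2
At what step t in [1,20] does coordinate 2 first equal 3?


t=0: X=(0, 2), d=3 → -e2, X_1=(0, 1)
t=1: X=(0, 1), d=3 → -e2, X_2=(0, 0)
t=2: X=(0, 0), d=2 → +e2, X_3=(0, 1)
t=3: X=(0, 1), d=2 → +e2, X_4=(0, 2)
t=4: X=(0, 2), d=1 → -e1, X_5=(-1, 2)
t=5: X=(-1, 2), d=2 → +e2, X_6=(-1, 3)
t=6: X=(-1, 3), d=0 → +e1, X_7=(0, 3)
t=7: X=(0, 3), d=0 → +e1, X_8=(1, 3)
t=8: X=(1, 3), d=2 → +e2, X_9=(1, 4)
t=9: X=(1, 4), d=1 → -e1, X_10=(0, 4)
t=10: X=(0, 4), d=3 → -e2, X_11=(0, 3)
t=11: X=(0, 3), d=1 → -e1, X_12=(-1, 3)
t=12: X=(-1, 3), d=3 → -e2, X_13=(-1, 2)
t=13: X=(-1, 2), d=2 → +e2, X_14=(-1, 3)
t=14: X=(-1, 3), d=2 → +e2, X_15=(-1, 4)
t=15: X=(-1, 4), d=1 → -e1, X_16=(-2, 4)
t=16: X=(-2, 4), d=0 → +e1, X_17=(-1, 4)
t=17: X=(-1, 4), d=2 → +e2, X_18=(-1, 5)
t=18: X=(-1, 5), d=3 → -e2, X_19=(-1, 4)
t=19: X=(-1, 4), d=2 → +e2, X_20=(-1, 5)

6


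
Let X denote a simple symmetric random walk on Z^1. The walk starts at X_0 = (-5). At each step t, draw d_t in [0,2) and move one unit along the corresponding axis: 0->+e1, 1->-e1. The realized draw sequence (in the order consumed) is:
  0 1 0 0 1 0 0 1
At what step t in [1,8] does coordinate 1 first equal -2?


7

t=0: X=(-5), d=0 → +e1, X_1=(-4)
t=1: X=(-4), d=1 → -e1, X_2=(-5)
t=2: X=(-5), d=0 → +e1, X_3=(-4)
t=3: X=(-4), d=0 → +e1, X_4=(-3)
t=4: X=(-3), d=1 → -e1, X_5=(-4)
t=5: X=(-4), d=0 → +e1, X_6=(-3)
t=6: X=(-3), d=0 → +e1, X_7=(-2)
t=7: X=(-2), d=1 → -e1, X_8=(-3)


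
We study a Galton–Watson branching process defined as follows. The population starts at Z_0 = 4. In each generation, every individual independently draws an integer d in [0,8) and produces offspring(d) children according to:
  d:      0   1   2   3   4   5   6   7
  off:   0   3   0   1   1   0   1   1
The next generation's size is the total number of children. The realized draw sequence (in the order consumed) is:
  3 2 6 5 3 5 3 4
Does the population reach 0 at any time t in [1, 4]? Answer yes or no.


gen 0: Z_0=4, draws=[3, 2, 6, 5], offspring=[1, 0, 1, 0], Z_1=2
gen 1: Z_1=2, draws=[3, 5], offspring=[1, 0], Z_2=1
gen 2: Z_2=1, draws=[3], offspring=[1], Z_3=1
gen 3: Z_3=1, draws=[4], offspring=[1], Z_4=1

no


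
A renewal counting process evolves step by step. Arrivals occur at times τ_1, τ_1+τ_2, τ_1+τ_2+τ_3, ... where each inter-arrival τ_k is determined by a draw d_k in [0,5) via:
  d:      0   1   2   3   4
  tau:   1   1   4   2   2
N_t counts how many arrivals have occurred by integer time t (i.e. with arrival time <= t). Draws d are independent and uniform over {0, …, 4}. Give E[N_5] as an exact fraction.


Inter-arrival values over d=0..4: [1, 1, 4, 2, 2]
Each d has probability 1/5, so the pmf of τ is: f(1) = 2/5, f(2) = 2/5, f(4) = 1/5
Renewal equation for m(n) = E[N_n]: condition on τ_1 = k (if k <= n, one arrival plus a fresh copy on the remaining n−k steps): m(n) = F(n) + Σ_{k<=n} f(k)·m(n−k), where F(n) = P(τ <= n) and m(0) = 0
m(1) = F(1) = 2/5
m(2) = F(2) + f(1)·m(1) = 4/5 + 2/5·2/5 = 24/25
m(3) = F(3) + f(1)·m(2) + f(2)·m(1) = 4/5 + 2/5·24/25 + 2/5·2/5 = 168/125
m(4) = F(4) + f(1)·m(3) + f(2)·m(2) = 1 + 2/5·168/125 + 2/5·24/25 = 1201/625
m(5) = F(5) + f(1)·m(4) + f(2)·m(3) + f(4)·m(1) = 1 + 2/5·1201/625 + 2/5·168/125 + 1/5·2/5 = 7457/3125
E[N_5] = m(5) = 7457/3125

7457/3125


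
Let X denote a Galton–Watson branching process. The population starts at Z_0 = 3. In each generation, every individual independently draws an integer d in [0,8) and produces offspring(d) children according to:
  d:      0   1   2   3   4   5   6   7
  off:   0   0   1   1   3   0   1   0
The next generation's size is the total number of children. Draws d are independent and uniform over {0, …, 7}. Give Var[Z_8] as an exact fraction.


5804024625/4294967296

Outcome values over d=0..7: [0, 0, 1, 1, 3, 0, 1, 0]
Σy = 6, Σy² = 12, M = 8
μ = 6/8 = 3/4,  σ² = 12/8 − (3/4)² = 15/16
V_0 = 0, E_0 = 3
V_1 = 15/16·E_0 + (3/4)²·V_0 = 45/16;  E_1 = 9/4
V_2 = 15/16·E_1 + (3/4)²·V_1 = 945/256;  E_2 = 27/16
V_3 = 15/16·E_2 + (3/4)²·V_2 = 14985/4096;  E_3 = 81/64
V_4 = 15/16·E_3 + (3/4)²·V_3 = 212625/65536;  E_4 = 243/256
V_5 = 15/16·E_4 + (3/4)²·V_4 = 2846745/1048576;  E_5 = 729/1024
V_6 = 15/16·E_5 + (3/4)²·V_5 = 36818145/16777216;  E_6 = 2187/4096
V_7 = 15/16·E_6 + (3/4)²·V_6 = 465732585/268435456;  E_7 = 6561/16384
V_8 = 15/16·E_7 + (3/4)²·V_7 = 5804024625/4294967296;  E_8 = 19683/65536


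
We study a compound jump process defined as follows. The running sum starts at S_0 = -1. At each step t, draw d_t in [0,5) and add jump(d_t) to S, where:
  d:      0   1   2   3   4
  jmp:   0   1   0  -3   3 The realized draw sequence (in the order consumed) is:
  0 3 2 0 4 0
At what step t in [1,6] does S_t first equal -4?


t=0: S=-1, d=0, jump=0, S_1=-1
t=1: S=-1, d=3, jump=-3, S_2=-4
t=2: S=-4, d=2, jump=0, S_3=-4
t=3: S=-4, d=0, jump=0, S_4=-4
t=4: S=-4, d=4, jump=3, S_5=-1
t=5: S=-1, d=0, jump=0, S_6=-1

2


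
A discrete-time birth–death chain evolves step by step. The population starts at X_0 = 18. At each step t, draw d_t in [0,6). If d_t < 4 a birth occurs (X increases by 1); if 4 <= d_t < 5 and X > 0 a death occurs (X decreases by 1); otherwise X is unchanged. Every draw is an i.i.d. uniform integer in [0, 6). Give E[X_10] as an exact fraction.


X can drop by at most 1 per step and X_0 = 18 > T = 10, so X_t >= 18 − t >= 8 > 0 for every t <= 10: the floor at 0 (the 'and X > 0' condition) never binds. Hence X_10 = X_0 + Σ_{t<10} Y_t with i.i.d. increments Y_t = y(d_t) ∈ {+1, −1, 0}.
Outcome values over d=0..5: [1, 1, 1, 1, -1, 0]
Σy = 3, Σy² = 5, M = 6
μ = 3/6 = 1/2,  σ² = 5/6 − (1/2)² = 7/12
E[X_10] = 18 + 10·(1/2) = 23

23


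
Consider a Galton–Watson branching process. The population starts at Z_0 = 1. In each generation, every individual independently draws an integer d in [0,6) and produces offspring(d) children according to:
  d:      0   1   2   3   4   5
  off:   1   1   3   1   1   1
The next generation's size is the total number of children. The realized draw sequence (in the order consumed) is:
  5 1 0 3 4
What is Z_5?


1

gen 0: Z_0=1, draws=[5], offspring=[1], Z_1=1
gen 1: Z_1=1, draws=[1], offspring=[1], Z_2=1
gen 2: Z_2=1, draws=[0], offspring=[1], Z_3=1
gen 3: Z_3=1, draws=[3], offspring=[1], Z_4=1
gen 4: Z_4=1, draws=[4], offspring=[1], Z_5=1


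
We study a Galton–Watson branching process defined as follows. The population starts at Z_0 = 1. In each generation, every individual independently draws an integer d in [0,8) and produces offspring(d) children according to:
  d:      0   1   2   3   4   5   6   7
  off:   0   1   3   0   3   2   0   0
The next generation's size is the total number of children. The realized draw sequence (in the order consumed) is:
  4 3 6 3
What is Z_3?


gen 0: Z_0=1, draws=[4], offspring=[3], Z_1=3
gen 1: Z_1=3, draws=[3, 6, 3], offspring=[0, 0, 0], Z_2=0
gen 2: Z_2=0, draws=[], offspring=[], Z_3=0

0


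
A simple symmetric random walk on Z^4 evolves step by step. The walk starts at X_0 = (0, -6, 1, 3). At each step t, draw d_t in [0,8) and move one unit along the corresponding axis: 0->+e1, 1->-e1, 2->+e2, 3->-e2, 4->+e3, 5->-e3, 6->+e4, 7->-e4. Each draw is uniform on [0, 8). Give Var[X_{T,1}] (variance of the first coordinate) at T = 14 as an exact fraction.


Outcome values over d=0..7: [1, -1, 0, 0, 0, 0, 0, 0]
Σy = 0, Σy² = 2, M = 8
μ = 0/8 = 0,  σ² = 2/8 − (0)² = 1/4
Independent increments: Var[X_14] = 14·σ² = 14·(1/4) = 7/2

7/2


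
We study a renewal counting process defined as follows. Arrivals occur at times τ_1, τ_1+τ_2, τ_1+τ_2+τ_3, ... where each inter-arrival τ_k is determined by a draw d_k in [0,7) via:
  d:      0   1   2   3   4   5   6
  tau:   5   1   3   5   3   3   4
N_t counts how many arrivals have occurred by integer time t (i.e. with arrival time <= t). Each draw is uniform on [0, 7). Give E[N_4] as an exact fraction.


Inter-arrival values over d=0..6: [5, 1, 3, 5, 3, 3, 4]
Each d has probability 1/7, so the pmf of τ is: f(1) = 1/7, f(3) = 3/7, f(4) = 1/7, f(5) = 2/7
Renewal equation for m(n) = E[N_n]: condition on τ_1 = k (if k <= n, one arrival plus a fresh copy on the remaining n−k steps): m(n) = F(n) + Σ_{k<=n} f(k)·m(n−k), where F(n) = P(τ <= n) and m(0) = 0
m(1) = F(1) = 1/7
m(2) = F(2) + f(1)·m(1) = 1/7 + 1/7·1/7 = 8/49
m(3) = F(3) + f(1)·m(2) = 4/7 + 1/7·8/49 = 204/343
m(4) = F(4) + f(1)·m(3) + f(3)·m(1) = 5/7 + 1/7·204/343 + 3/7·1/7 = 2066/2401
E[N_4] = m(4) = 2066/2401

2066/2401


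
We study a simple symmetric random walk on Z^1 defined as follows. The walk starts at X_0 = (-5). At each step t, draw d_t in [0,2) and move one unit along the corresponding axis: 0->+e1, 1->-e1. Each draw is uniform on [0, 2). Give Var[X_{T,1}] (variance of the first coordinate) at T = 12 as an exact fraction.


12

Outcome values over d=0..1: [1, -1]
Σy = 0, Σy² = 2, M = 2
μ = 0/2 = 0,  σ² = 2/2 − (0)² = 1
Independent increments: Var[X_12] = 12·σ² = 12·(1) = 12


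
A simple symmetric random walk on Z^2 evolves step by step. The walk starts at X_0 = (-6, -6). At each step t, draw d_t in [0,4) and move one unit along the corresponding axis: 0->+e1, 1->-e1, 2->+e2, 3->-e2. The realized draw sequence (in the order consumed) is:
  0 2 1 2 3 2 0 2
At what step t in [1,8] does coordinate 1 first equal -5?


t=0: X=(-6, -6), d=0 → +e1, X_1=(-5, -6)
t=1: X=(-5, -6), d=2 → +e2, X_2=(-5, -5)
t=2: X=(-5, -5), d=1 → -e1, X_3=(-6, -5)
t=3: X=(-6, -5), d=2 → +e2, X_4=(-6, -4)
t=4: X=(-6, -4), d=3 → -e2, X_5=(-6, -5)
t=5: X=(-6, -5), d=2 → +e2, X_6=(-6, -4)
t=6: X=(-6, -4), d=0 → +e1, X_7=(-5, -4)
t=7: X=(-5, -4), d=2 → +e2, X_8=(-5, -3)

1


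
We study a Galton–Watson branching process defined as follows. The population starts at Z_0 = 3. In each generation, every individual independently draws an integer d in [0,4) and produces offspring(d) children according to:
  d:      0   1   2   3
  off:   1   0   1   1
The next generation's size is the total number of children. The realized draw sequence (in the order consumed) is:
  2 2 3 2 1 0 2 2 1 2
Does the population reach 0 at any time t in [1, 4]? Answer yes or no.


no

gen 0: Z_0=3, draws=[2, 2, 3], offspring=[1, 1, 1], Z_1=3
gen 1: Z_1=3, draws=[2, 1, 0], offspring=[1, 0, 1], Z_2=2
gen 2: Z_2=2, draws=[2, 2], offspring=[1, 1], Z_3=2
gen 3: Z_3=2, draws=[1, 2], offspring=[0, 1], Z_4=1


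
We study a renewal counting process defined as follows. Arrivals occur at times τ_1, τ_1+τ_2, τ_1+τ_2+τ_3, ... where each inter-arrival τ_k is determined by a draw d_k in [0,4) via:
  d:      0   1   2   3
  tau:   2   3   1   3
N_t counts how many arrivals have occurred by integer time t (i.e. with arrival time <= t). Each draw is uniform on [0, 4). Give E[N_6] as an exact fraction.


10185/4096

Inter-arrival values over d=0..3: [2, 3, 1, 3]
Each d has probability 1/4, so the pmf of τ is: f(1) = 1/4, f(2) = 1/4, f(3) = 1/2
Renewal equation for m(n) = E[N_n]: condition on τ_1 = k (if k <= n, one arrival plus a fresh copy on the remaining n−k steps): m(n) = F(n) + Σ_{k<=n} f(k)·m(n−k), where F(n) = P(τ <= n) and m(0) = 0
m(1) = F(1) = 1/4
m(2) = F(2) + f(1)·m(1) = 1/2 + 1/4·1/4 = 9/16
m(3) = F(3) + f(1)·m(2) + f(2)·m(1) = 1 + 1/4·9/16 + 1/4·1/4 = 77/64
m(4) = F(4) + f(1)·m(3) + f(2)·m(2) + f(3)·m(1) = 1 + 1/4·77/64 + 1/4·9/16 + 1/2·1/4 = 401/256
m(5) = F(5) + f(1)·m(4) + f(2)·m(3) + f(3)·m(2) = 1 + 1/4·401/256 + 1/4·77/64 + 1/2·9/16 = 2021/1024
m(6) = F(6) + f(1)·m(5) + f(2)·m(4) + f(3)·m(3) = 1 + 1/4·2021/1024 + 1/4·401/256 + 1/2·77/64 = 10185/4096
E[N_6] = m(6) = 10185/4096


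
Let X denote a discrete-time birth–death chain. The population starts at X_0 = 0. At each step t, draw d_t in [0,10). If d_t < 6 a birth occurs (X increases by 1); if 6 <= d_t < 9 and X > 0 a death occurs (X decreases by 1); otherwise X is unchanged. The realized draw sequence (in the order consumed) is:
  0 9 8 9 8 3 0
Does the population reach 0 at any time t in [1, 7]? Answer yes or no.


yes

t=0: X=0, d=0 → birth, X_1=1
t=1: X=1, d=9 → hold, X_2=1
t=2: X=1, d=8 → death, X_3=0
t=3: X=0, d=9 → hold, X_4=0
t=4: X=0, d=8 → hold, X_5=0
t=5: X=0, d=3 → birth, X_6=1
t=6: X=1, d=0 → birth, X_7=2


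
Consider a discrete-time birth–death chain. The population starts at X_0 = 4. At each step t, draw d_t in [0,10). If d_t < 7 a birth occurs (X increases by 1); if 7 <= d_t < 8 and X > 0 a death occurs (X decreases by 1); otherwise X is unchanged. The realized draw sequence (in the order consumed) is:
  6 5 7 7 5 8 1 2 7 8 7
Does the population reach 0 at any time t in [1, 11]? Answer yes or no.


no

t=0: X=4, d=6 → birth, X_1=5
t=1: X=5, d=5 → birth, X_2=6
t=2: X=6, d=7 → death, X_3=5
t=3: X=5, d=7 → death, X_4=4
t=4: X=4, d=5 → birth, X_5=5
t=5: X=5, d=8 → hold, X_6=5
t=6: X=5, d=1 → birth, X_7=6
t=7: X=6, d=2 → birth, X_8=7
t=8: X=7, d=7 → death, X_9=6
t=9: X=6, d=8 → hold, X_10=6
t=10: X=6, d=7 → death, X_11=5


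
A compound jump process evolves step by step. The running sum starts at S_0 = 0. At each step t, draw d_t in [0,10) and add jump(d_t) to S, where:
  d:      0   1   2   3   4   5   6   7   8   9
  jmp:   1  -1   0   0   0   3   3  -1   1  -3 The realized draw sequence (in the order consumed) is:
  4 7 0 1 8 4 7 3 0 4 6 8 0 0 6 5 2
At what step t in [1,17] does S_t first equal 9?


15

t=0: S=0, d=4, jump=0, S_1=0
t=1: S=0, d=7, jump=-1, S_2=-1
t=2: S=-1, d=0, jump=1, S_3=0
t=3: S=0, d=1, jump=-1, S_4=-1
t=4: S=-1, d=8, jump=1, S_5=0
t=5: S=0, d=4, jump=0, S_6=0
t=6: S=0, d=7, jump=-1, S_7=-1
t=7: S=-1, d=3, jump=0, S_8=-1
t=8: S=-1, d=0, jump=1, S_9=0
t=9: S=0, d=4, jump=0, S_10=0
t=10: S=0, d=6, jump=3, S_11=3
t=11: S=3, d=8, jump=1, S_12=4
t=12: S=4, d=0, jump=1, S_13=5
t=13: S=5, d=0, jump=1, S_14=6
t=14: S=6, d=6, jump=3, S_15=9
t=15: S=9, d=5, jump=3, S_16=12
t=16: S=12, d=2, jump=0, S_17=12


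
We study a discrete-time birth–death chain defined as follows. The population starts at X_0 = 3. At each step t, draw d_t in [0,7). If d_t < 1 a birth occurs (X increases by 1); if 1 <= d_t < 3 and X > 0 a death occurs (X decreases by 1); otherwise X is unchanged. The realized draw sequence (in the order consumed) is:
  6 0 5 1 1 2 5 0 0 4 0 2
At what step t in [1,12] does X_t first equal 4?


t=0: X=3, d=6 → hold, X_1=3
t=1: X=3, d=0 → birth, X_2=4
t=2: X=4, d=5 → hold, X_3=4
t=3: X=4, d=1 → death, X_4=3
t=4: X=3, d=1 → death, X_5=2
t=5: X=2, d=2 → death, X_6=1
t=6: X=1, d=5 → hold, X_7=1
t=7: X=1, d=0 → birth, X_8=2
t=8: X=2, d=0 → birth, X_9=3
t=9: X=3, d=4 → hold, X_10=3
t=10: X=3, d=0 → birth, X_11=4
t=11: X=4, d=2 → death, X_12=3

2


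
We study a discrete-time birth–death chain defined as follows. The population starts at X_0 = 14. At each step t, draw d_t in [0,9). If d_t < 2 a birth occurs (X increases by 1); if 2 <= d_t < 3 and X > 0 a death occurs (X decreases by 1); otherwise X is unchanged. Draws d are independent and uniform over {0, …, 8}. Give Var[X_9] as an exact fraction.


X can drop by at most 1 per step and X_0 = 14 > T = 9, so X_t >= 14 − t >= 5 > 0 for every t <= 9: the floor at 0 (the 'and X > 0' condition) never binds. Hence X_9 = X_0 + Σ_{t<9} Y_t with i.i.d. increments Y_t = y(d_t) ∈ {+1, −1, 0}.
Outcome values over d=0..8: [1, 1, -1, 0, 0, 0, 0, 0, 0]
Σy = 1, Σy² = 3, M = 9
μ = 1/9 = 1/9,  σ² = 3/9 − (1/9)² = 26/81
Independent increments: Var[X_9] = 9·σ² = 9·(26/81) = 26/9

26/9


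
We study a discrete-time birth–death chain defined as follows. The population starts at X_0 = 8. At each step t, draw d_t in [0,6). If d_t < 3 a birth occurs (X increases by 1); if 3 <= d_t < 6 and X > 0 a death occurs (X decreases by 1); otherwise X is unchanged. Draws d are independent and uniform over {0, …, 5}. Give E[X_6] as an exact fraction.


8

X can drop by at most 1 per step and X_0 = 8 > T = 6, so X_t >= 8 − t >= 2 > 0 for every t <= 6: the floor at 0 (the 'and X > 0' condition) never binds. Hence X_6 = X_0 + Σ_{t<6} Y_t with i.i.d. increments Y_t = y(d_t) ∈ {+1, −1, 0}.
Outcome values over d=0..5: [1, 1, 1, -1, -1, -1]
Σy = 0, Σy² = 6, M = 6
μ = 0/6 = 0,  σ² = 6/6 − (0)² = 1
E[X_6] = 8 + 6·(0) = 8


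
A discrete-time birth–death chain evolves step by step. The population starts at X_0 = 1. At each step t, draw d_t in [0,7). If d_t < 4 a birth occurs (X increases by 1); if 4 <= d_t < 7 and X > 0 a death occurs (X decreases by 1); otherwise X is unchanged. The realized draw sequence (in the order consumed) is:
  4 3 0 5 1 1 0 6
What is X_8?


t=0: X=1, d=4 → death, X_1=0
t=1: X=0, d=3 → birth, X_2=1
t=2: X=1, d=0 → birth, X_3=2
t=3: X=2, d=5 → death, X_4=1
t=4: X=1, d=1 → birth, X_5=2
t=5: X=2, d=1 → birth, X_6=3
t=6: X=3, d=0 → birth, X_7=4
t=7: X=4, d=6 → death, X_8=3

3


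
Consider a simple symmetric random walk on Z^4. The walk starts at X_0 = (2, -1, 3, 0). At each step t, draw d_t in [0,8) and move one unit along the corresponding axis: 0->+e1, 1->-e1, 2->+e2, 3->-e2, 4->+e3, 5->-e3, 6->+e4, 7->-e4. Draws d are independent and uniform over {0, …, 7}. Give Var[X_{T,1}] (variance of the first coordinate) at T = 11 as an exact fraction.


11/4

Outcome values over d=0..7: [1, -1, 0, 0, 0, 0, 0, 0]
Σy = 0, Σy² = 2, M = 8
μ = 0/8 = 0,  σ² = 2/8 − (0)² = 1/4
Independent increments: Var[X_11] = 11·σ² = 11·(1/4) = 11/4


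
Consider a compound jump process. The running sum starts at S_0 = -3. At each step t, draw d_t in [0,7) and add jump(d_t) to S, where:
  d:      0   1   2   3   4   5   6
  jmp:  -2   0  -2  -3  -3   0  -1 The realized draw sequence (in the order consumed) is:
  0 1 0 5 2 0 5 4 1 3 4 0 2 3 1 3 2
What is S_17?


-32

t=0: S=-3, d=0, jump=-2, S_1=-5
t=1: S=-5, d=1, jump=0, S_2=-5
t=2: S=-5, d=0, jump=-2, S_3=-7
t=3: S=-7, d=5, jump=0, S_4=-7
t=4: S=-7, d=2, jump=-2, S_5=-9
t=5: S=-9, d=0, jump=-2, S_6=-11
t=6: S=-11, d=5, jump=0, S_7=-11
t=7: S=-11, d=4, jump=-3, S_8=-14
t=8: S=-14, d=1, jump=0, S_9=-14
t=9: S=-14, d=3, jump=-3, S_10=-17
t=10: S=-17, d=4, jump=-3, S_11=-20
t=11: S=-20, d=0, jump=-2, S_12=-22
t=12: S=-22, d=2, jump=-2, S_13=-24
t=13: S=-24, d=3, jump=-3, S_14=-27
t=14: S=-27, d=1, jump=0, S_15=-27
t=15: S=-27, d=3, jump=-3, S_16=-30
t=16: S=-30, d=2, jump=-2, S_17=-32


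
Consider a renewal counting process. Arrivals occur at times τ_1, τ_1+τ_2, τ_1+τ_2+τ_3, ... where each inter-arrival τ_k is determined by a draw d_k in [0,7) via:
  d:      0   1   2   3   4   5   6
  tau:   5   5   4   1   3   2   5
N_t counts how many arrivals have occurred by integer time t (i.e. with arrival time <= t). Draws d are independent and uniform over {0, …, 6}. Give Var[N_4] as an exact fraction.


Inter-arrival values over d=0..6: [5, 5, 4, 1, 3, 2, 5]
Each d has probability 1/7, so the pmf of τ is: f(1) = 1/7, f(2) = 1/7, f(3) = 1/7, f(4) = 1/7, f(5) = 3/7
Let p_n(j) = P(N_n = j), with p_0 = [1]. Condition on τ_1: p_n(0) = P(τ > n), and for j >= 1, p_n(j) = Σ_{k<=n} f(k)·p_{n−k}(j−1)
p_1 = [6/7, 1/7]  (j = 0..1)
p_2 = [5/7, 13/49, 1/49]  (j = 0..2)
p_3 = [4/7, 18/49, 20/343, 1/343]  (j = 0..3)
p_4 = [3/7, 22/49, 38/343, 27/2401, 1/2401]  (j = 0..4)
E[N_4] = Σ j·p_4(j) = 1695/2401;  E[N_4²] = Σ j²·p_4(j) = 1
Var[N_4] = 1 − (1695/2401)² = 2891776/5764801

2891776/5764801


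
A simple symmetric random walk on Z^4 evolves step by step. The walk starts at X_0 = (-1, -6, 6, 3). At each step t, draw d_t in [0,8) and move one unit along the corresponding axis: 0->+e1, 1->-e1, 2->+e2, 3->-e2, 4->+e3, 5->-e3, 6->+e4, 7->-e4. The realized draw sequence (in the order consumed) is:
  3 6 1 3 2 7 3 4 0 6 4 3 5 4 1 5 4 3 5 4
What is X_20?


(-2, -10, 8, 4)

t=0: X=(-1, -6, 6, 3), d=3 → -e2, X_1=(-1, -7, 6, 3)
t=1: X=(-1, -7, 6, 3), d=6 → +e4, X_2=(-1, -7, 6, 4)
t=2: X=(-1, -7, 6, 4), d=1 → -e1, X_3=(-2, -7, 6, 4)
t=3: X=(-2, -7, 6, 4), d=3 → -e2, X_4=(-2, -8, 6, 4)
t=4: X=(-2, -8, 6, 4), d=2 → +e2, X_5=(-2, -7, 6, 4)
t=5: X=(-2, -7, 6, 4), d=7 → -e4, X_6=(-2, -7, 6, 3)
t=6: X=(-2, -7, 6, 3), d=3 → -e2, X_7=(-2, -8, 6, 3)
t=7: X=(-2, -8, 6, 3), d=4 → +e3, X_8=(-2, -8, 7, 3)
t=8: X=(-2, -8, 7, 3), d=0 → +e1, X_9=(-1, -8, 7, 3)
t=9: X=(-1, -8, 7, 3), d=6 → +e4, X_10=(-1, -8, 7, 4)
t=10: X=(-1, -8, 7, 4), d=4 → +e3, X_11=(-1, -8, 8, 4)
t=11: X=(-1, -8, 8, 4), d=3 → -e2, X_12=(-1, -9, 8, 4)
t=12: X=(-1, -9, 8, 4), d=5 → -e3, X_13=(-1, -9, 7, 4)
t=13: X=(-1, -9, 7, 4), d=4 → +e3, X_14=(-1, -9, 8, 4)
t=14: X=(-1, -9, 8, 4), d=1 → -e1, X_15=(-2, -9, 8, 4)
t=15: X=(-2, -9, 8, 4), d=5 → -e3, X_16=(-2, -9, 7, 4)
t=16: X=(-2, -9, 7, 4), d=4 → +e3, X_17=(-2, -9, 8, 4)
t=17: X=(-2, -9, 8, 4), d=3 → -e2, X_18=(-2, -10, 8, 4)
t=18: X=(-2, -10, 8, 4), d=5 → -e3, X_19=(-2, -10, 7, 4)
t=19: X=(-2, -10, 7, 4), d=4 → +e3, X_20=(-2, -10, 8, 4)


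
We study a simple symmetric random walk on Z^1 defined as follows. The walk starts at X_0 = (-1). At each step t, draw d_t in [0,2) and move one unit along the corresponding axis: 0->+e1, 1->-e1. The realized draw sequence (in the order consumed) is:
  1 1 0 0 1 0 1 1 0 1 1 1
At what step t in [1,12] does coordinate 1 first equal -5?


t=0: X=(-1), d=1 → -e1, X_1=(-2)
t=1: X=(-2), d=1 → -e1, X_2=(-3)
t=2: X=(-3), d=0 → +e1, X_3=(-2)
t=3: X=(-2), d=0 → +e1, X_4=(-1)
t=4: X=(-1), d=1 → -e1, X_5=(-2)
t=5: X=(-2), d=0 → +e1, X_6=(-1)
t=6: X=(-1), d=1 → -e1, X_7=(-2)
t=7: X=(-2), d=1 → -e1, X_8=(-3)
t=8: X=(-3), d=0 → +e1, X_9=(-2)
t=9: X=(-2), d=1 → -e1, X_10=(-3)
t=10: X=(-3), d=1 → -e1, X_11=(-4)
t=11: X=(-4), d=1 → -e1, X_12=(-5)

12


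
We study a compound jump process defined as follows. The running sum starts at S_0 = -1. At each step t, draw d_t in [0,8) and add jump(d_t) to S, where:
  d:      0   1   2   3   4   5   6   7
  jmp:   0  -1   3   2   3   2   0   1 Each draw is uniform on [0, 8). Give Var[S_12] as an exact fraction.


93/4

Outcome values over d=0..7: [0, -1, 3, 2, 3, 2, 0, 1]
Σy = 10, Σy² = 28, M = 8
μ = 10/8 = 5/4,  σ² = 28/8 − (5/4)² = 31/16
Independent increments: Var[S_12] = 12·σ² = 12·(31/16) = 93/4


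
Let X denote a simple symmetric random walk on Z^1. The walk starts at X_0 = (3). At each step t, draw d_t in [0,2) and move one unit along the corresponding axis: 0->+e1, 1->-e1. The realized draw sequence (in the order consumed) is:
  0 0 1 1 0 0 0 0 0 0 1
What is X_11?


(8)

t=0: X=(3), d=0 → +e1, X_1=(4)
t=1: X=(4), d=0 → +e1, X_2=(5)
t=2: X=(5), d=1 → -e1, X_3=(4)
t=3: X=(4), d=1 → -e1, X_4=(3)
t=4: X=(3), d=0 → +e1, X_5=(4)
t=5: X=(4), d=0 → +e1, X_6=(5)
t=6: X=(5), d=0 → +e1, X_7=(6)
t=7: X=(6), d=0 → +e1, X_8=(7)
t=8: X=(7), d=0 → +e1, X_9=(8)
t=9: X=(8), d=0 → +e1, X_10=(9)
t=10: X=(9), d=1 → -e1, X_11=(8)


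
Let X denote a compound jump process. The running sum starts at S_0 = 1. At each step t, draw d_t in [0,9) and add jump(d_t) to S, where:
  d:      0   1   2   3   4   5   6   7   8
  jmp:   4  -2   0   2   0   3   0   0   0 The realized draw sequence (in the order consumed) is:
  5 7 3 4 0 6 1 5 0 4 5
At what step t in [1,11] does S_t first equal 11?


8

t=0: S=1, d=5, jump=3, S_1=4
t=1: S=4, d=7, jump=0, S_2=4
t=2: S=4, d=3, jump=2, S_3=6
t=3: S=6, d=4, jump=0, S_4=6
t=4: S=6, d=0, jump=4, S_5=10
t=5: S=10, d=6, jump=0, S_6=10
t=6: S=10, d=1, jump=-2, S_7=8
t=7: S=8, d=5, jump=3, S_8=11
t=8: S=11, d=0, jump=4, S_9=15
t=9: S=15, d=4, jump=0, S_10=15
t=10: S=15, d=5, jump=3, S_11=18


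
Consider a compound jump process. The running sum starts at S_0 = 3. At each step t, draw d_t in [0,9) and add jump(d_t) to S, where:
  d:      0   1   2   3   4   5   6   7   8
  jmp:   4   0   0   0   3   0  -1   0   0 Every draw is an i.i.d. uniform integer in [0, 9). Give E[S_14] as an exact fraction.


Outcome values over d=0..8: [4, 0, 0, 0, 3, 0, -1, 0, 0]
Σy = 6, Σy² = 26, M = 9
μ = 6/9 = 2/3,  σ² = 26/9 − (2/3)² = 22/9
E[S_14] = 3 + 14·(2/3) = 37/3

37/3


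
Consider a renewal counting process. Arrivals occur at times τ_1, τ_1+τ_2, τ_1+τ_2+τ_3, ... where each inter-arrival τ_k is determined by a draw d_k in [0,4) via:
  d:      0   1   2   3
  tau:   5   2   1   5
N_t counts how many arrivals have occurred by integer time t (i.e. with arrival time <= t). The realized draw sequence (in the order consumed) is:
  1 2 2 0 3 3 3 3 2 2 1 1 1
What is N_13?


4

draw d_1=1: τ_1=2, arrival time A_1=2
draw d_2=2: τ_2=1, arrival time A_2=3
draw d_3=2: τ_3=1, arrival time A_3=4
draw d_4=0: τ_4=5, arrival time A_4=9
draw d_5=3: τ_5=5, arrival time A_5=14
draw d_6=3: τ_6=5, arrival time A_6=19
draw d_7=3: τ_7=5, arrival time A_7=24
draw d_8=3: τ_8=5, arrival time A_8=29
draw d_9=2: τ_9=1, arrival time A_9=30
draw d_10=2: τ_10=1, arrival time A_10=31
draw d_11=1: τ_11=2, arrival time A_11=33
draw d_12=1: τ_12=2, arrival time A_12=35
draw d_13=1: τ_13=2, arrival time A_13=37
N_t over t=0..13: 0:0 1:0 2:1 3:2 4:3 5:3 6:3 7:3 8:3 9:4 10:4 11:4 12:4 13:4


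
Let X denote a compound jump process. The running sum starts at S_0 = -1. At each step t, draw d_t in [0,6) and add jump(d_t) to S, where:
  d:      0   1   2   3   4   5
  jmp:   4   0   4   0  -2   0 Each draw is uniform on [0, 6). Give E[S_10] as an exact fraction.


9

Outcome values over d=0..5: [4, 0, 4, 0, -2, 0]
Σy = 6, Σy² = 36, M = 6
μ = 6/6 = 1,  σ² = 36/6 − (1)² = 5
E[S_10] = -1 + 10·(1) = 9


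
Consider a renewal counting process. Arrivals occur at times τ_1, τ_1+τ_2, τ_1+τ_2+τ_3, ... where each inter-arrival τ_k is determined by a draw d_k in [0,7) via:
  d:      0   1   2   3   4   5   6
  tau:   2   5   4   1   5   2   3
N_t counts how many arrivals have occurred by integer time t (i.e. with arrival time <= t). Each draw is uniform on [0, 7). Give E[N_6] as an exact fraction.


197401/117649

Inter-arrival values over d=0..6: [2, 5, 4, 1, 5, 2, 3]
Each d has probability 1/7, so the pmf of τ is: f(1) = 1/7, f(2) = 2/7, f(3) = 1/7, f(4) = 1/7, f(5) = 2/7
Renewal equation for m(n) = E[N_n]: condition on τ_1 = k (if k <= n, one arrival plus a fresh copy on the remaining n−k steps): m(n) = F(n) + Σ_{k<=n} f(k)·m(n−k), where F(n) = P(τ <= n) and m(0) = 0
m(1) = F(1) = 1/7
m(2) = F(2) + f(1)·m(1) = 3/7 + 1/7·1/7 = 22/49
m(3) = F(3) + f(1)·m(2) + f(2)·m(1) = 4/7 + 1/7·22/49 + 2/7·1/7 = 232/343
m(4) = F(4) + f(1)·m(3) + f(2)·m(2) + f(3)·m(1) = 5/7 + 1/7·232/343 + 2/7·22/49 + 1/7·1/7 = 2304/2401
m(5) = F(5) + f(1)·m(4) + f(2)·m(3) + f(3)·m(2) + f(4)·m(1) = 1 + 1/7·2304/2401 + 2/7·232/343 + 1/7·22/49 + 1/7·1/7 = 23780/16807
m(6) = F(6) + f(1)·m(5) + f(2)·m(4) + f(3)·m(3) + f(4)·m(2) + f(5)·m(1) = 1 + 1/7·23780/16807 + 2/7·2304/2401 + 1/7·232/343 + 1/7·22/49 + 2/7·1/7 = 197401/117649
E[N_6] = m(6) = 197401/117649


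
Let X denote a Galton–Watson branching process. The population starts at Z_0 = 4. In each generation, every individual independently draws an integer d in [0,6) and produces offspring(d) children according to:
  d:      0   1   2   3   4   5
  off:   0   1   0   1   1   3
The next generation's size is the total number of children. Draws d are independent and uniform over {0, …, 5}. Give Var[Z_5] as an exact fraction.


20

Outcome values over d=0..5: [0, 1, 0, 1, 1, 3]
Σy = 6, Σy² = 12, M = 6
μ = 6/6 = 1,  σ² = 12/6 − (1)² = 1
V_0 = 0, E_0 = 4
V_1 = 1·E_0 + (1)²·V_0 = 4;  E_1 = 4
V_2 = 1·E_1 + (1)²·V_1 = 8;  E_2 = 4
V_3 = 1·E_2 + (1)²·V_2 = 12;  E_3 = 4
V_4 = 1·E_3 + (1)²·V_3 = 16;  E_4 = 4
V_5 = 1·E_4 + (1)²·V_4 = 20;  E_5 = 4


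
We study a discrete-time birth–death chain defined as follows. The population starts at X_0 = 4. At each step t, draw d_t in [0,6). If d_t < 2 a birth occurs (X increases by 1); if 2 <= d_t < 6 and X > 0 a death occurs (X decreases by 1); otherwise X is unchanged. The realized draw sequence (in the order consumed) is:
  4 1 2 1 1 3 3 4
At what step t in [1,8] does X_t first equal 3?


1

t=0: X=4, d=4 → death, X_1=3
t=1: X=3, d=1 → birth, X_2=4
t=2: X=4, d=2 → death, X_3=3
t=3: X=3, d=1 → birth, X_4=4
t=4: X=4, d=1 → birth, X_5=5
t=5: X=5, d=3 → death, X_6=4
t=6: X=4, d=3 → death, X_7=3
t=7: X=3, d=4 → death, X_8=2


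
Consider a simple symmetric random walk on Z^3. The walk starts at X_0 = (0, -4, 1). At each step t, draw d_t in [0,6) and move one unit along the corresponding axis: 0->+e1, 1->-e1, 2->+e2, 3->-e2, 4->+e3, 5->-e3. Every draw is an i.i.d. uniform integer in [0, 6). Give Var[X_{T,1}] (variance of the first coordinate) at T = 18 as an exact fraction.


Outcome values over d=0..5: [1, -1, 0, 0, 0, 0]
Σy = 0, Σy² = 2, M = 6
μ = 0/6 = 0,  σ² = 2/6 − (0)² = 1/3
Independent increments: Var[X_18] = 18·σ² = 18·(1/3) = 6

6


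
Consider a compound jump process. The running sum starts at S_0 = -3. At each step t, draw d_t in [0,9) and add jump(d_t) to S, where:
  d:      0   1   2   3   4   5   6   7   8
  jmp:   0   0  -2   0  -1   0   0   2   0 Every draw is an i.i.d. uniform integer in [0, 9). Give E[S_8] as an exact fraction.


-35/9

Outcome values over d=0..8: [0, 0, -2, 0, -1, 0, 0, 2, 0]
Σy = -1, Σy² = 9, M = 9
μ = -1/9 = -1/9,  σ² = 9/9 − (-1/9)² = 80/81
E[S_8] = -3 + 8·(-1/9) = -35/9


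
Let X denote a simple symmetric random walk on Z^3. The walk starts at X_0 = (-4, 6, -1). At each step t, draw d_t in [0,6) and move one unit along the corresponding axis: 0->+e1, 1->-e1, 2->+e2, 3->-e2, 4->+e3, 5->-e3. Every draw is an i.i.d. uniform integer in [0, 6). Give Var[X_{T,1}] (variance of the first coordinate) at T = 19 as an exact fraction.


Outcome values over d=0..5: [1, -1, 0, 0, 0, 0]
Σy = 0, Σy² = 2, M = 6
μ = 0/6 = 0,  σ² = 2/6 − (0)² = 1/3
Independent increments: Var[X_19] = 19·σ² = 19·(1/3) = 19/3

19/3


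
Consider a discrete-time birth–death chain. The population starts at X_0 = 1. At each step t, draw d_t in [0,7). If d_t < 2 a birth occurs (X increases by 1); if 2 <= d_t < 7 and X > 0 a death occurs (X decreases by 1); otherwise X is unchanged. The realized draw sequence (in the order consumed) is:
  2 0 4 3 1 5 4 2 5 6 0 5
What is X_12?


t=0: X=1, d=2 → death, X_1=0
t=1: X=0, d=0 → birth, X_2=1
t=2: X=1, d=4 → death, X_3=0
t=3: X=0, d=3 → hold, X_4=0
t=4: X=0, d=1 → birth, X_5=1
t=5: X=1, d=5 → death, X_6=0
t=6: X=0, d=4 → hold, X_7=0
t=7: X=0, d=2 → hold, X_8=0
t=8: X=0, d=5 → hold, X_9=0
t=9: X=0, d=6 → hold, X_10=0
t=10: X=0, d=0 → birth, X_11=1
t=11: X=1, d=5 → death, X_12=0

0


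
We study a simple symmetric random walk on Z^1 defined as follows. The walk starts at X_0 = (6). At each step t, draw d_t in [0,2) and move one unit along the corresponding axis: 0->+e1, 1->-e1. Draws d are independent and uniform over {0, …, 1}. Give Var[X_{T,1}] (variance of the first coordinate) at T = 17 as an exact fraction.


Outcome values over d=0..1: [1, -1]
Σy = 0, Σy² = 2, M = 2
μ = 0/2 = 0,  σ² = 2/2 − (0)² = 1
Independent increments: Var[X_17] = 17·σ² = 17·(1) = 17

17


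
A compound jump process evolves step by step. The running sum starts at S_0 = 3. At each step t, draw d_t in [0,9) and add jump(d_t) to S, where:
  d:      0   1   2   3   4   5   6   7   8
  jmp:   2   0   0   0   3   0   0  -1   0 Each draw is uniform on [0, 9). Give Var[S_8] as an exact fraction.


Outcome values over d=0..8: [2, 0, 0, 0, 3, 0, 0, -1, 0]
Σy = 4, Σy² = 14, M = 9
μ = 4/9 = 4/9,  σ² = 14/9 − (4/9)² = 110/81
Independent increments: Var[S_8] = 8·σ² = 8·(110/81) = 880/81

880/81


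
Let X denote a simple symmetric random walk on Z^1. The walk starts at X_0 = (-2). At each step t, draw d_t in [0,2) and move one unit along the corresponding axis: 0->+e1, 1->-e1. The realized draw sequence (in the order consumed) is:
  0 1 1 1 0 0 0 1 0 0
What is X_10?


(0)

t=0: X=(-2), d=0 → +e1, X_1=(-1)
t=1: X=(-1), d=1 → -e1, X_2=(-2)
t=2: X=(-2), d=1 → -e1, X_3=(-3)
t=3: X=(-3), d=1 → -e1, X_4=(-4)
t=4: X=(-4), d=0 → +e1, X_5=(-3)
t=5: X=(-3), d=0 → +e1, X_6=(-2)
t=6: X=(-2), d=0 → +e1, X_7=(-1)
t=7: X=(-1), d=1 → -e1, X_8=(-2)
t=8: X=(-2), d=0 → +e1, X_9=(-1)
t=9: X=(-1), d=0 → +e1, X_10=(0)


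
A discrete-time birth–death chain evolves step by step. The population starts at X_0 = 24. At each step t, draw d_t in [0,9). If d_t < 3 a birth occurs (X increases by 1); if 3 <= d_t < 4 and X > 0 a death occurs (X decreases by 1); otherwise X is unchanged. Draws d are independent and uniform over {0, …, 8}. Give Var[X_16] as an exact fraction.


512/81

X can drop by at most 1 per step and X_0 = 24 > T = 16, so X_t >= 24 − t >= 8 > 0 for every t <= 16: the floor at 0 (the 'and X > 0' condition) never binds. Hence X_16 = X_0 + Σ_{t<16} Y_t with i.i.d. increments Y_t = y(d_t) ∈ {+1, −1, 0}.
Outcome values over d=0..8: [1, 1, 1, -1, 0, 0, 0, 0, 0]
Σy = 2, Σy² = 4, M = 9
μ = 2/9 = 2/9,  σ² = 4/9 − (2/9)² = 32/81
Independent increments: Var[X_16] = 16·σ² = 16·(32/81) = 512/81


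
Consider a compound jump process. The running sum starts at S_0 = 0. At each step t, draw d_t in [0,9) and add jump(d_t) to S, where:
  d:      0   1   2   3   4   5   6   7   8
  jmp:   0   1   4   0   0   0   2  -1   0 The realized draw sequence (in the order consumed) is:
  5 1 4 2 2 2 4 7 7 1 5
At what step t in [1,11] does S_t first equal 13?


t=0: S=0, d=5, jump=0, S_1=0
t=1: S=0, d=1, jump=1, S_2=1
t=2: S=1, d=4, jump=0, S_3=1
t=3: S=1, d=2, jump=4, S_4=5
t=4: S=5, d=2, jump=4, S_5=9
t=5: S=9, d=2, jump=4, S_6=13
t=6: S=13, d=4, jump=0, S_7=13
t=7: S=13, d=7, jump=-1, S_8=12
t=8: S=12, d=7, jump=-1, S_9=11
t=9: S=11, d=1, jump=1, S_10=12
t=10: S=12, d=5, jump=0, S_11=12

6


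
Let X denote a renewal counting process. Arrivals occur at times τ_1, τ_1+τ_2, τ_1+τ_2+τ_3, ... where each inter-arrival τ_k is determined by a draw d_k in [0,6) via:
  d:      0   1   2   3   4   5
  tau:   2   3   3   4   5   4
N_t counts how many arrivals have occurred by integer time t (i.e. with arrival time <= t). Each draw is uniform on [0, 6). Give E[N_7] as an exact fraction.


Inter-arrival values over d=0..5: [2, 3, 3, 4, 5, 4]
Each d has probability 1/6, so the pmf of τ is: f(2) = 1/6, f(3) = 1/3, f(4) = 1/3, f(5) = 1/6
Renewal equation for m(n) = E[N_n]: condition on τ_1 = k (if k <= n, one arrival plus a fresh copy on the remaining n−k steps): m(n) = F(n) + Σ_{k<=n} f(k)·m(n−k), where F(n) = P(τ <= n) and m(0) = 0
m(1) = F(1) = 0
m(2) = F(2) = 1/6
m(3) = F(3) = 1/2
m(4) = F(4) + f(2)·m(2) = 5/6 + 1/6·1/6 = 31/36
m(5) = F(5) + f(2)·m(3) + f(3)·m(2) = 1 + 1/6·1/2 + 1/3·1/6 = 41/36
m(6) = F(6) + f(2)·m(4) + f(3)·m(3) + f(4)·m(2) = 1 + 1/6·31/36 + 1/3·1/2 + 1/3·1/6 = 295/216
m(7) = F(7) + f(2)·m(5) + f(3)·m(4) + f(4)·m(3) + f(5)·m(2) = 1 + 1/6·41/36 + 1/3·31/36 + 1/3·1/2 + 1/6·1/6 = 361/216
E[N_7] = m(7) = 361/216

361/216
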